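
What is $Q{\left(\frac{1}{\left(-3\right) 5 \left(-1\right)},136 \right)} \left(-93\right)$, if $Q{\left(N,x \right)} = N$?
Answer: $- \frac{31}{5} \approx -6.2$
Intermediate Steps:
$Q{\left(\frac{1}{\left(-3\right) 5 \left(-1\right)},136 \right)} \left(-93\right) = \frac{1}{\left(-3\right) 5 \left(-1\right)} \left(-93\right) = \frac{1}{\left(-15\right) \left(-1\right)} \left(-93\right) = \frac{1}{15} \left(-93\right) = - \frac{31}{5}$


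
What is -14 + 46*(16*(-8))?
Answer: -5902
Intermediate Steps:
-14 + 46*(16*(-8)) = -14 + 46*(-128) = -14 - 5888 = -5902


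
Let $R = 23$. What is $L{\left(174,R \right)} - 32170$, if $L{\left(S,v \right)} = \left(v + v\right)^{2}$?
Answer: $-30054$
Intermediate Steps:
$L{\left(S,v \right)} = 4 v^{2}$ ($L{\left(S,v \right)} = \left(2 v\right)^{2} = 4 v^{2}$)
$L{\left(174,R \right)} - 32170 = 4 \cdot 23^{2} - 32170 = 4 \cdot 529 - 32170 = 2116 - 32170 = -30054$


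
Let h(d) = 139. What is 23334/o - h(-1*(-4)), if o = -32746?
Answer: -2287514/16373 ≈ -139.71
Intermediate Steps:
23334/o - h(-1*(-4)) = 23334/(-32746) - 1*139 = 23334*(-1/32746) - 139 = -11667/16373 - 139 = -2287514/16373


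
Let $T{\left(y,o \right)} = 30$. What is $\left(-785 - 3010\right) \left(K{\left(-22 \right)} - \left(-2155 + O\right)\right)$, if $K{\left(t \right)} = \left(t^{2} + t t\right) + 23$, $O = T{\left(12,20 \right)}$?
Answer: $-11825220$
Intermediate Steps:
$O = 30$
$K{\left(t \right)} = 23 + 2 t^{2}$ ($K{\left(t \right)} = \left(t^{2} + t^{2}\right) + 23 = 2 t^{2} + 23 = 23 + 2 t^{2}$)
$\left(-785 - 3010\right) \left(K{\left(-22 \right)} - \left(-2155 + O\right)\right) = \left(-785 - 3010\right) \left(\left(23 + 2 \left(-22\right)^{2}\right) + \left(2155 - 30\right)\right) = - 3795 \left(\left(23 + 2 \cdot 484\right) + \left(2155 - 30\right)\right) = - 3795 \left(\left(23 + 968\right) + 2125\right) = - 3795 \left(991 + 2125\right) = \left(-3795\right) 3116 = -11825220$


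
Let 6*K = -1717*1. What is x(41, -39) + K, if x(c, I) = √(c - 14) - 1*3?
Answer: -1735/6 + 3*√3 ≈ -283.97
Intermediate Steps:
x(c, I) = -3 + √(-14 + c) (x(c, I) = √(-14 + c) - 3 = -3 + √(-14 + c))
K = -1717/6 (K = (-1717*1)/6 = (⅙)*(-1717) = -1717/6 ≈ -286.17)
x(41, -39) + K = (-3 + √(-14 + 41)) - 1717/6 = (-3 + √27) - 1717/6 = (-3 + 3*√3) - 1717/6 = -1735/6 + 3*√3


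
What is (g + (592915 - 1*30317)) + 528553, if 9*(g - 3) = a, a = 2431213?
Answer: 12251599/9 ≈ 1.3613e+6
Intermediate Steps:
g = 2431240/9 (g = 3 + (⅑)*2431213 = 3 + 2431213/9 = 2431240/9 ≈ 2.7014e+5)
(g + (592915 - 1*30317)) + 528553 = (2431240/9 + (592915 - 1*30317)) + 528553 = (2431240/9 + (592915 - 30317)) + 528553 = (2431240/9 + 562598) + 528553 = 7494622/9 + 528553 = 12251599/9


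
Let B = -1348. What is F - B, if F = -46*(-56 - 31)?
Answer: 5350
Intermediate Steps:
F = 4002 (F = -46*(-87) = 4002)
F - B = 4002 - 1*(-1348) = 4002 + 1348 = 5350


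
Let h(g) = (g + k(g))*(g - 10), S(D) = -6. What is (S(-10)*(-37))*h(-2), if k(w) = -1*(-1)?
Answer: 2664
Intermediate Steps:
k(w) = 1
h(g) = (1 + g)*(-10 + g) (h(g) = (g + 1)*(g - 10) = (1 + g)*(-10 + g))
(S(-10)*(-37))*h(-2) = (-6*(-37))*(-10 + (-2)² - 9*(-2)) = 222*(-10 + 4 + 18) = 222*12 = 2664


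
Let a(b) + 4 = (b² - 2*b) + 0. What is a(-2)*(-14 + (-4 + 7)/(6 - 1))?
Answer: -268/5 ≈ -53.600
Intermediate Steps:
a(b) = -4 + b² - 2*b (a(b) = -4 + ((b² - 2*b) + 0) = -4 + (b² - 2*b) = -4 + b² - 2*b)
a(-2)*(-14 + (-4 + 7)/(6 - 1)) = (-4 + (-2)² - 2*(-2))*(-14 + (-4 + 7)/(6 - 1)) = (-4 + 4 + 4)*(-14 + 3/5) = 4*(-14 + 3*(⅕)) = 4*(-14 + ⅗) = 4*(-67/5) = -268/5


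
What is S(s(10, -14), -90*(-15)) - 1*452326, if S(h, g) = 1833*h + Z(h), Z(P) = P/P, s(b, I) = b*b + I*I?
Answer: 90243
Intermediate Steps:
s(b, I) = I² + b² (s(b, I) = b² + I² = I² + b²)
Z(P) = 1
S(h, g) = 1 + 1833*h (S(h, g) = 1833*h + 1 = 1 + 1833*h)
S(s(10, -14), -90*(-15)) - 1*452326 = (1 + 1833*((-14)² + 10²)) - 1*452326 = (1 + 1833*(196 + 100)) - 452326 = (1 + 1833*296) - 452326 = (1 + 542568) - 452326 = 542569 - 452326 = 90243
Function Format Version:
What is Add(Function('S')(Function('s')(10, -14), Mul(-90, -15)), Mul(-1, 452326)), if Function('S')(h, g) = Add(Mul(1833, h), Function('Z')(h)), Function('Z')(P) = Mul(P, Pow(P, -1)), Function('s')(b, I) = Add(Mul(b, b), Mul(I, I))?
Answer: 90243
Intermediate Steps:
Function('s')(b, I) = Add(Pow(I, 2), Pow(b, 2)) (Function('s')(b, I) = Add(Pow(b, 2), Pow(I, 2)) = Add(Pow(I, 2), Pow(b, 2)))
Function('Z')(P) = 1
Function('S')(h, g) = Add(1, Mul(1833, h)) (Function('S')(h, g) = Add(Mul(1833, h), 1) = Add(1, Mul(1833, h)))
Add(Function('S')(Function('s')(10, -14), Mul(-90, -15)), Mul(-1, 452326)) = Add(Add(1, Mul(1833, Add(Pow(-14, 2), Pow(10, 2)))), Mul(-1, 452326)) = Add(Add(1, Mul(1833, Add(196, 100))), -452326) = Add(Add(1, Mul(1833, 296)), -452326) = Add(Add(1, 542568), -452326) = Add(542569, -452326) = 90243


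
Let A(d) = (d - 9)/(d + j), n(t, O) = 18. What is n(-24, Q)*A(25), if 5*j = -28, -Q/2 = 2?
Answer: 1440/97 ≈ 14.845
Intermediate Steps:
Q = -4 (Q = -2*2 = -4)
j = -28/5 (j = (⅕)*(-28) = -28/5 ≈ -5.6000)
A(d) = (-9 + d)/(-28/5 + d) (A(d) = (d - 9)/(d - 28/5) = (-9 + d)/(-28/5 + d))
n(-24, Q)*A(25) = 18*(5*(-9 + 25)/(-28 + 5*25)) = 18*(5*16/(-28 + 125)) = 18*(5*16/97) = 18*(5*(1/97)*16) = 18*(80/97) = 1440/97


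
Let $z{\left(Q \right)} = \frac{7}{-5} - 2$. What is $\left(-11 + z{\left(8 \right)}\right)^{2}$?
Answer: $\frac{5184}{25} \approx 207.36$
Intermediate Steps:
$z{\left(Q \right)} = - \frac{17}{5}$ ($z{\left(Q \right)} = 7 \left(- \frac{1}{5}\right) - 2 = - \frac{7}{5} - 2 = - \frac{17}{5}$)
$\left(-11 + z{\left(8 \right)}\right)^{2} = \left(-11 - \frac{17}{5}\right)^{2} = \left(- \frac{72}{5}\right)^{2} = \frac{5184}{25}$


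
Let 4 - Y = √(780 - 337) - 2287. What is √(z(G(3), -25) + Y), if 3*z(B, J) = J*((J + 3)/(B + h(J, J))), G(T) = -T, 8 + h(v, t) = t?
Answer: √(740634 - 324*√443)/18 ≈ 47.591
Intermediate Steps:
h(v, t) = -8 + t
Y = 2291 - √443 (Y = 4 - (√(780 - 337) - 2287) = 4 - (√443 - 2287) = 4 - (-2287 + √443) = 4 + (2287 - √443) = 2291 - √443 ≈ 2270.0)
z(B, J) = J*(3 + J)/(3*(-8 + B + J)) (z(B, J) = (J*((J + 3)/(B + (-8 + J))))/3 = (J*((3 + J)/(-8 + B + J)))/3 = (J*(3 + J)/(-8 + B + J))/3 = J*(3 + J)/(3*(-8 + B + J)))
√(z(G(3), -25) + Y) = √((⅓)*(-25)*(3 - 25)/(-8 - 1*3 - 25) + (2291 - √443)) = √((⅓)*(-25)*(-22)/(-8 - 3 - 25) + (2291 - √443)) = √((⅓)*(-25)*(-22)/(-36) + (2291 - √443)) = √((⅓)*(-25)*(-1/36)*(-22) + (2291 - √443)) = √(-275/54 + (2291 - √443)) = √(123439/54 - √443)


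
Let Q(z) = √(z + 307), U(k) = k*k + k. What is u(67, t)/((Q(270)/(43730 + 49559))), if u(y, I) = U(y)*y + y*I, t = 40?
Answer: 28726668348*√577/577 ≈ 1.1959e+9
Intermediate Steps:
U(k) = k + k² (U(k) = k² + k = k + k²)
Q(z) = √(307 + z)
u(y, I) = I*y + y²*(1 + y) (u(y, I) = (y*(1 + y))*y + y*I = y²*(1 + y) + I*y = I*y + y²*(1 + y))
u(67, t)/((Q(270)/(43730 + 49559))) = (67*(40 + 67*(1 + 67)))/((√(307 + 270)/(43730 + 49559))) = (67*(40 + 67*68))/((√577/93289)) = (67*(40 + 4556))/((√577*(1/93289))) = (67*4596)/((√577/93289)) = 307932*(93289*√577/577) = 28726668348*√577/577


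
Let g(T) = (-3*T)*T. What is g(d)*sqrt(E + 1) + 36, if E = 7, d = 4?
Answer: 36 - 96*sqrt(2) ≈ -99.765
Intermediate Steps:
g(T) = -3*T**2
g(d)*sqrt(E + 1) + 36 = (-3*4**2)*sqrt(7 + 1) + 36 = (-3*16)*sqrt(8) + 36 = -96*sqrt(2) + 36 = 36 - 96*sqrt(2)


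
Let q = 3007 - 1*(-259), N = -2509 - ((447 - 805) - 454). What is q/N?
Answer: -3266/1697 ≈ -1.9246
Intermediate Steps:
N = -1697 (N = -2509 - (-358 - 454) = -2509 - 1*(-812) = -2509 + 812 = -1697)
q = 3266 (q = 3007 + 259 = 3266)
q/N = 3266/(-1697) = 3266*(-1/1697) = -3266/1697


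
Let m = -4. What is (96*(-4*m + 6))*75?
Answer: 158400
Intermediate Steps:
(96*(-4*m + 6))*75 = (96*(-4*(-4) + 6))*75 = (96*(16 + 6))*75 = (96*22)*75 = 2112*75 = 158400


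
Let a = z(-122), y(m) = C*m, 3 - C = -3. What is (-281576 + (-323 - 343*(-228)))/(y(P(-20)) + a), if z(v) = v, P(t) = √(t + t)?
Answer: 12425395/8162 + 611085*I*√10/4081 ≈ 1522.3 + 473.52*I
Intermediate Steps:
C = 6 (C = 3 - 1*(-3) = 3 + 3 = 6)
P(t) = √2*√t (P(t) = √(2*t) = √2*√t)
y(m) = 6*m
a = -122
(-281576 + (-323 - 343*(-228)))/(y(P(-20)) + a) = (-281576 + (-323 - 343*(-228)))/(6*(√2*√(-20)) - 122) = (-281576 + (-323 + 78204))/(6*(√2*(2*I*√5)) - 122) = (-281576 + 77881)/(6*(2*I*√10) - 122) = -203695/(12*I*√10 - 122) = -203695/(-122 + 12*I*√10)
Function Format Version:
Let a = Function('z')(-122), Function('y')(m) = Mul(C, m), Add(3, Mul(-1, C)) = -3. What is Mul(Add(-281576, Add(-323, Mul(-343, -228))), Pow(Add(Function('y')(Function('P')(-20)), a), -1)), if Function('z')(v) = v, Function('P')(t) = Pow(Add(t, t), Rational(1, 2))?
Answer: Add(Rational(12425395, 8162), Mul(Rational(611085, 4081), I, Pow(10, Rational(1, 2)))) ≈ Add(1522.3, Mul(473.52, I))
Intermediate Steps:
C = 6 (C = Add(3, Mul(-1, -3)) = Add(3, 3) = 6)
Function('P')(t) = Mul(Pow(2, Rational(1, 2)), Pow(t, Rational(1, 2))) (Function('P')(t) = Pow(Mul(2, t), Rational(1, 2)) = Mul(Pow(2, Rational(1, 2)), Pow(t, Rational(1, 2))))
Function('y')(m) = Mul(6, m)
a = -122
Mul(Add(-281576, Add(-323, Mul(-343, -228))), Pow(Add(Function('y')(Function('P')(-20)), a), -1)) = Mul(Add(-281576, Add(-323, Mul(-343, -228))), Pow(Add(Mul(6, Mul(Pow(2, Rational(1, 2)), Pow(-20, Rational(1, 2)))), -122), -1)) = Mul(Add(-281576, Add(-323, 78204)), Pow(Add(Mul(6, Mul(Pow(2, Rational(1, 2)), Mul(2, I, Pow(5, Rational(1, 2))))), -122), -1)) = Mul(Add(-281576, 77881), Pow(Add(Mul(6, Mul(2, I, Pow(10, Rational(1, 2)))), -122), -1)) = Mul(-203695, Pow(Add(Mul(12, I, Pow(10, Rational(1, 2))), -122), -1)) = Mul(-203695, Pow(Add(-122, Mul(12, I, Pow(10, Rational(1, 2)))), -1))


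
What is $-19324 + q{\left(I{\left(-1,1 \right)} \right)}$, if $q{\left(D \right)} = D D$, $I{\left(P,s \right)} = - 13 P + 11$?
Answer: $-18748$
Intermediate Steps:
$I{\left(P,s \right)} = 11 - 13 P$
$q{\left(D \right)} = D^{2}$
$-19324 + q{\left(I{\left(-1,1 \right)} \right)} = -19324 + \left(11 - -13\right)^{2} = -19324 + \left(11 + 13\right)^{2} = -19324 + 24^{2} = -19324 + 576 = -18748$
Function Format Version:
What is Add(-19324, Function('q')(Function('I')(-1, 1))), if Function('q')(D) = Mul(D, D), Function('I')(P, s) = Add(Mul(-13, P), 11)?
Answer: -18748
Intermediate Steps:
Function('I')(P, s) = Add(11, Mul(-13, P))
Function('q')(D) = Pow(D, 2)
Add(-19324, Function('q')(Function('I')(-1, 1))) = Add(-19324, Pow(Add(11, Mul(-13, -1)), 2)) = Add(-19324, Pow(Add(11, 13), 2)) = Add(-19324, Pow(24, 2)) = Add(-19324, 576) = -18748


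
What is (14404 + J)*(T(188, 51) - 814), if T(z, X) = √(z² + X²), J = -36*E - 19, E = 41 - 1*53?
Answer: -12061038 + 14817*√37945 ≈ -9.1748e+6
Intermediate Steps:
E = -12 (E = 41 - 53 = -12)
J = 413 (J = -36*(-12) - 19 = 432 - 19 = 413)
T(z, X) = √(X² + z²)
(14404 + J)*(T(188, 51) - 814) = (14404 + 413)*(√(51² + 188²) - 814) = 14817*(√(2601 + 35344) - 814) = 14817*(√37945 - 814) = 14817*(-814 + √37945) = -12061038 + 14817*√37945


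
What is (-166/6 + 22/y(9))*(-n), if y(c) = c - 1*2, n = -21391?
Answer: -11016365/21 ≈ -5.2459e+5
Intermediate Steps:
y(c) = -2 + c (y(c) = c - 2 = -2 + c)
(-166/6 + 22/y(9))*(-n) = (-166/6 + 22/(-2 + 9))*(-1*(-21391)) = (-166*⅙ + 22/7)*21391 = (-83/3 + 22*(⅐))*21391 = (-83/3 + 22/7)*21391 = -515/21*21391 = -11016365/21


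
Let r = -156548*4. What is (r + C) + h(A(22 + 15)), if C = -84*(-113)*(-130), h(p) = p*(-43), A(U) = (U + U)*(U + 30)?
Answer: -2073346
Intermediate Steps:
A(U) = 2*U*(30 + U) (A(U) = (2*U)*(30 + U) = 2*U*(30 + U))
h(p) = -43*p
C = -1233960 (C = 9492*(-130) = -1233960)
r = -626192
(r + C) + h(A(22 + 15)) = (-626192 - 1233960) - 86*(22 + 15)*(30 + (22 + 15)) = -1860152 - 86*37*(30 + 37) = -1860152 - 86*37*67 = -1860152 - 43*4958 = -1860152 - 213194 = -2073346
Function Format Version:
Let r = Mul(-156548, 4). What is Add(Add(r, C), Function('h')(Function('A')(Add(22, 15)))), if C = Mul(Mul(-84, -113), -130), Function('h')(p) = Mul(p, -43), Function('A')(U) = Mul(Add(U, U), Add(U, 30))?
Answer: -2073346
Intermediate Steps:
Function('A')(U) = Mul(2, U, Add(30, U)) (Function('A')(U) = Mul(Mul(2, U), Add(30, U)) = Mul(2, U, Add(30, U)))
Function('h')(p) = Mul(-43, p)
C = -1233960 (C = Mul(9492, -130) = -1233960)
r = -626192
Add(Add(r, C), Function('h')(Function('A')(Add(22, 15)))) = Add(Add(-626192, -1233960), Mul(-43, Mul(2, Add(22, 15), Add(30, Add(22, 15))))) = Add(-1860152, Mul(-43, Mul(2, 37, Add(30, 37)))) = Add(-1860152, Mul(-43, Mul(2, 37, 67))) = Add(-1860152, Mul(-43, 4958)) = Add(-1860152, -213194) = -2073346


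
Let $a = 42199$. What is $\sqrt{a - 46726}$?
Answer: $3 i \sqrt{503} \approx 67.283 i$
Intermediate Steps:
$\sqrt{a - 46726} = \sqrt{42199 - 46726} = \sqrt{-4527} = 3 i \sqrt{503}$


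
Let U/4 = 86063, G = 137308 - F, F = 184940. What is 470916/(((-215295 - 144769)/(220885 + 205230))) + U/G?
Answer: -149346395131547/267977632 ≈ -5.5731e+5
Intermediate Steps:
G = -47632 (G = 137308 - 1*184940 = 137308 - 184940 = -47632)
U = 344252 (U = 4*86063 = 344252)
470916/(((-215295 - 144769)/(220885 + 205230))) + U/G = 470916/(((-215295 - 144769)/(220885 + 205230))) + 344252/(-47632) = 470916/((-360064/426115)) + 344252*(-1/47632) = 470916/((-360064*1/426115)) - 86063/11908 = 470916/(-360064/426115) - 86063/11908 = 470916*(-426115/360064) - 86063/11908 = -50166092835/90016 - 86063/11908 = -149346395131547/267977632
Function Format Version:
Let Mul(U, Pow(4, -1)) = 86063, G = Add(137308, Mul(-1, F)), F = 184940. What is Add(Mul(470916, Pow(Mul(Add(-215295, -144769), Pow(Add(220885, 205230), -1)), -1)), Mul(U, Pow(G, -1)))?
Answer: Rational(-149346395131547, 267977632) ≈ -5.5731e+5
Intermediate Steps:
G = -47632 (G = Add(137308, Mul(-1, 184940)) = Add(137308, -184940) = -47632)
U = 344252 (U = Mul(4, 86063) = 344252)
Add(Mul(470916, Pow(Mul(Add(-215295, -144769), Pow(Add(220885, 205230), -1)), -1)), Mul(U, Pow(G, -1))) = Add(Mul(470916, Pow(Mul(Add(-215295, -144769), Pow(Add(220885, 205230), -1)), -1)), Mul(344252, Pow(-47632, -1))) = Add(Mul(470916, Pow(Mul(-360064, Pow(426115, -1)), -1)), Mul(344252, Rational(-1, 47632))) = Add(Mul(470916, Pow(Mul(-360064, Rational(1, 426115)), -1)), Rational(-86063, 11908)) = Add(Mul(470916, Pow(Rational(-360064, 426115), -1)), Rational(-86063, 11908)) = Add(Mul(470916, Rational(-426115, 360064)), Rational(-86063, 11908)) = Add(Rational(-50166092835, 90016), Rational(-86063, 11908)) = Rational(-149346395131547, 267977632)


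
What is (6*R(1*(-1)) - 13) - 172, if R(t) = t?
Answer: -191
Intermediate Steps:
(6*R(1*(-1)) - 13) - 172 = (6*(1*(-1)) - 13) - 172 = (6*(-1) - 13) - 172 = (-6 - 13) - 172 = -19 - 172 = -191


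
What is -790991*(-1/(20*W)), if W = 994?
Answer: 790991/19880 ≈ 39.788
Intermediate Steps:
-790991*(-1/(20*W)) = -790991/(994*(-20)) = -790991/(-19880) = -790991*(-1/19880) = 790991/19880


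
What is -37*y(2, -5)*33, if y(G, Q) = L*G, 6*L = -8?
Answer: 3256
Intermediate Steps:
L = -4/3 (L = (⅙)*(-8) = -4/3 ≈ -1.3333)
y(G, Q) = -4*G/3
-37*y(2, -5)*33 = -(-148)*2/3*33 = -37*(-8/3)*33 = (296/3)*33 = 3256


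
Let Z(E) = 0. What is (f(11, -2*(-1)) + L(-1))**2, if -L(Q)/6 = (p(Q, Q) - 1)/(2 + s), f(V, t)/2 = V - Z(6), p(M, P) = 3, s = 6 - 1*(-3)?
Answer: 52900/121 ≈ 437.19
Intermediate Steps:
s = 9 (s = 6 + 3 = 9)
f(V, t) = 2*V (f(V, t) = 2*(V - 1*0) = 2*(V + 0) = 2*V)
L(Q) = -12/11 (L(Q) = -6*(3 - 1)/(2 + 9) = -12/11)
(f(11, -2*(-1)) + L(-1))**2 = (2*11 - 12/11)**2 = (22 - 12/11)**2 = (230/11)**2 = 52900/121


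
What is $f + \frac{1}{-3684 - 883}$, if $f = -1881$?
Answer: $- \frac{8590528}{4567} \approx -1881.0$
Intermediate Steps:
$f + \frac{1}{-3684 - 883} = -1881 + \frac{1}{-3684 - 883} = -1881 + \frac{1}{-4567} = -1881 - \frac{1}{4567} = - \frac{8590528}{4567}$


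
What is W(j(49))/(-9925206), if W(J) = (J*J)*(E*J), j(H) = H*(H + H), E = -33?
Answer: 609016636844/1654201 ≈ 3.6816e+5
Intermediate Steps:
j(H) = 2*H² (j(H) = H*(2*H) = 2*H²)
W(J) = -33*J³ (W(J) = (J*J)*(-33*J) = J²*(-33*J) = -33*J³)
W(j(49))/(-9925206) = -33*(2*49²)³/(-9925206) = -33*(2*2401)³*(-1/9925206) = -33*4802³*(-1/9925206) = -33*110730297608*(-1/9925206) = -3654099821064*(-1/9925206) = 609016636844/1654201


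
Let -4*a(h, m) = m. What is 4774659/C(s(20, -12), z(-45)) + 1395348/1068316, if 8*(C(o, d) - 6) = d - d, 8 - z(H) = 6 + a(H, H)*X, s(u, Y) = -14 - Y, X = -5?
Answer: 425071081361/534158 ≈ 7.9578e+5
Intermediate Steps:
a(h, m) = -m/4
z(H) = 2 - 5*H/4 (z(H) = 8 - (6 - H/4*(-5)) = 8 - (6 + 5*H/4) = 8 + (-6 - 5*H/4) = 2 - 5*H/4)
C(o, d) = 6 (C(o, d) = 6 + (d - d)/8 = 6 + (1/8)*0 = 6 + 0 = 6)
4774659/C(s(20, -12), z(-45)) + 1395348/1068316 = 4774659/6 + 1395348/1068316 = 4774659*(1/6) + 1395348*(1/1068316) = 1591553/2 + 348837/267079 = 425071081361/534158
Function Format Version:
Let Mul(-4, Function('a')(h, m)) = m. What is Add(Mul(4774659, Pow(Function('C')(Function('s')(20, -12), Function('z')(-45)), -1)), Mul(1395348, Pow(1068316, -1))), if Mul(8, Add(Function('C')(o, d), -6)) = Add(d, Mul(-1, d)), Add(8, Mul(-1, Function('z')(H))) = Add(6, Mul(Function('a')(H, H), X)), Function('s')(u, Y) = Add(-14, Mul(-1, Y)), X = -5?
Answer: Rational(425071081361, 534158) ≈ 7.9578e+5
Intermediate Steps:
Function('a')(h, m) = Mul(Rational(-1, 4), m)
Function('z')(H) = Add(2, Mul(Rational(-5, 4), H)) (Function('z')(H) = Add(8, Mul(-1, Add(6, Mul(Mul(Rational(-1, 4), H), -5)))) = Add(8, Mul(-1, Add(6, Mul(Rational(5, 4), H)))) = Add(8, Add(-6, Mul(Rational(-5, 4), H))) = Add(2, Mul(Rational(-5, 4), H)))
Function('C')(o, d) = 6 (Function('C')(o, d) = Add(6, Mul(Rational(1, 8), Add(d, Mul(-1, d)))) = Add(6, Mul(Rational(1, 8), 0)) = Add(6, 0) = 6)
Add(Mul(4774659, Pow(Function('C')(Function('s')(20, -12), Function('z')(-45)), -1)), Mul(1395348, Pow(1068316, -1))) = Add(Mul(4774659, Pow(6, -1)), Mul(1395348, Pow(1068316, -1))) = Add(Mul(4774659, Rational(1, 6)), Mul(1395348, Rational(1, 1068316))) = Add(Rational(1591553, 2), Rational(348837, 267079)) = Rational(425071081361, 534158)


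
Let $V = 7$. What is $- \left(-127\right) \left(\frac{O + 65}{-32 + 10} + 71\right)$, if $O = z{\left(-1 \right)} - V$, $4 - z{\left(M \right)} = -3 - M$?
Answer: $\frac{95123}{11} \approx 8647.5$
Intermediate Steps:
$z{\left(M \right)} = 7 + M$ ($z{\left(M \right)} = 4 - \left(-3 - M\right) = 4 + \left(3 + M\right) = 7 + M$)
$O = -1$ ($O = \left(7 - 1\right) - 7 = 6 - 7 = -1$)
$- \left(-127\right) \left(\frac{O + 65}{-32 + 10} + 71\right) = - \left(-127\right) \left(\frac{-1 + 65}{-32 + 10} + 71\right) = - \left(-127\right) \left(\frac{64}{-22} + 71\right) = - \left(-127\right) \left(64 \left(- \frac{1}{22}\right) + 71\right) = - \left(-127\right) \left(- \frac{32}{11} + 71\right) = - \frac{\left(-127\right) 749}{11} = \left(-1\right) \left(- \frac{95123}{11}\right) = \frac{95123}{11}$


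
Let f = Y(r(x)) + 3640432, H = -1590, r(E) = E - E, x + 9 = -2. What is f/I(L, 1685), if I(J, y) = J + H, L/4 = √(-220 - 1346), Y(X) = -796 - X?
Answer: -160750590/70921 - 1213212*I*√174/70921 ≈ -2266.6 - 225.65*I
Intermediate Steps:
x = -11 (x = -9 - 2 = -11)
r(E) = 0
f = 3639636 (f = (-796 - 1*0) + 3640432 = (-796 + 0) + 3640432 = -796 + 3640432 = 3639636)
L = 12*I*√174 (L = 4*√(-220 - 1346) = 4*√(-1566) = 4*(3*I*√174) = 12*I*√174 ≈ 158.29*I)
I(J, y) = -1590 + J (I(J, y) = J - 1590 = -1590 + J)
f/I(L, 1685) = 3639636/(-1590 + 12*I*√174)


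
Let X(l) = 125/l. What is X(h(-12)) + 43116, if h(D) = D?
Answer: 517267/12 ≈ 43106.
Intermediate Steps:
X(h(-12)) + 43116 = 125/(-12) + 43116 = 125*(-1/12) + 43116 = -125/12 + 43116 = 517267/12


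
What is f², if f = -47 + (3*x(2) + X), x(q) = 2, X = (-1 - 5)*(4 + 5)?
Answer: 9025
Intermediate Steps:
X = -54 (X = -6*9 = -54)
f = -95 (f = -47 + (3*2 - 54) = -47 + (6 - 54) = -47 - 48 = -95)
f² = (-95)² = 9025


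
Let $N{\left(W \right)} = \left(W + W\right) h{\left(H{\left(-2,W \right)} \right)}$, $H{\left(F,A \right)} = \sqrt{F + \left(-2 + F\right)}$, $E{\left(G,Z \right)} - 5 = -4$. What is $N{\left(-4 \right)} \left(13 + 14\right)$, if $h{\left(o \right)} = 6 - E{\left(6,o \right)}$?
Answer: $-1080$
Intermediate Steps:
$E{\left(G,Z \right)} = 1$ ($E{\left(G,Z \right)} = 5 - 4 = 1$)
$H{\left(F,A \right)} = \sqrt{-2 + 2 F}$
$h{\left(o \right)} = 5$ ($h{\left(o \right)} = 6 - 1 = 5$)
$N{\left(W \right)} = 10 W$ ($N{\left(W \right)} = \left(W + W\right) 5 = 2 W 5 = 10 W$)
$N{\left(-4 \right)} \left(13 + 14\right) = 10 \left(-4\right) \left(13 + 14\right) = \left(-40\right) 27 = -1080$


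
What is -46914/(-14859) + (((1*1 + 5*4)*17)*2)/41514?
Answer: 6399337/2015871 ≈ 3.1745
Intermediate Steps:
-46914/(-14859) + (((1*1 + 5*4)*17)*2)/41514 = -46914*(-1/14859) + (((1 + 20)*17)*2)*(1/41514) = 15638/4953 + ((21*17)*2)*(1/41514) = 15638/4953 + (357*2)*(1/41514) = 15638/4953 + 714*(1/41514) = 15638/4953 + 7/407 = 6399337/2015871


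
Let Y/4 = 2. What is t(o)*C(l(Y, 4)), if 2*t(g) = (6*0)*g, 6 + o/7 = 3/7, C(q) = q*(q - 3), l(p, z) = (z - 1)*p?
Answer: 0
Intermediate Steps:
Y = 8 (Y = 4*2 = 8)
l(p, z) = p*(-1 + z) (l(p, z) = (-1 + z)*p = p*(-1 + z))
C(q) = q*(-3 + q)
o = -39 (o = -42 + 7*(3/7) = -42 + 3 = -39)
t(g) = 0 (t(g) = ((6*0)*g)/2 = (0*g)/2 = (½)*0 = 0)
t(o)*C(l(Y, 4)) = 0*((8*(-1 + 4))*(-3 + 8*(-1 + 4))) = 0*((8*3)*(-3 + 8*3)) = 0*(24*(-3 + 24)) = 0*(24*21) = 0*504 = 0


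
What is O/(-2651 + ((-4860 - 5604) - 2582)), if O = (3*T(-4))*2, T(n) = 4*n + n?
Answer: 120/15697 ≈ 0.0076448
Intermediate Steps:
T(n) = 5*n
O = -120 (O = (3*(5*(-4)))*2 = (3*(-20))*2 = -60*2 = -120)
O/(-2651 + ((-4860 - 5604) - 2582)) = -120/(-2651 + ((-4860 - 5604) - 2582)) = -120/(-2651 + (-10464 - 2582)) = -120/(-2651 - 13046) = -120/(-15697) = -1/15697*(-120) = 120/15697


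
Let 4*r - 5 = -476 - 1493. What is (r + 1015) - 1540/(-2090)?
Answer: 9970/19 ≈ 524.74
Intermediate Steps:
r = -491 (r = 5/4 + (-476 - 1493)/4 = 5/4 + (¼)*(-1969) = 5/4 - 1969/4 = -491)
(r + 1015) - 1540/(-2090) = (-491 + 1015) - 1540/(-2090) = 524 - 1540*(-1/2090) = 524 + 14/19 = 9970/19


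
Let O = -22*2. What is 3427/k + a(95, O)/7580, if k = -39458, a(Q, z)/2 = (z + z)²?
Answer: 146287211/74772910 ≈ 1.9564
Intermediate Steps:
O = -44
a(Q, z) = 8*z² (a(Q, z) = 2*(z + z)² = 2*(2*z)² = 2*(4*z²) = 8*z²)
3427/k + a(95, O)/7580 = 3427/(-39458) + (8*(-44)²)/7580 = 3427*(-1/39458) + (8*1936)*(1/7580) = -3427/39458 + 15488*(1/7580) = -3427/39458 + 3872/1895 = 146287211/74772910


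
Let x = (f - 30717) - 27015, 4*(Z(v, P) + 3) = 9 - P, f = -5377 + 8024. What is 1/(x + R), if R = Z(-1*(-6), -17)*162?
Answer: -1/54518 ≈ -1.8343e-5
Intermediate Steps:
f = 2647
Z(v, P) = -¾ - P/4 (Z(v, P) = -3 + (9 - P)/4 = -3 + (9/4 - P/4) = -¾ - P/4)
R = 567 (R = (-¾ - ¼*(-17))*162 = (-¾ + 17/4)*162 = (7/2)*162 = 567)
x = -55085 (x = (2647 - 30717) - 27015 = -28070 - 27015 = -55085)
1/(x + R) = 1/(-55085 + 567) = 1/(-54518) = -1/54518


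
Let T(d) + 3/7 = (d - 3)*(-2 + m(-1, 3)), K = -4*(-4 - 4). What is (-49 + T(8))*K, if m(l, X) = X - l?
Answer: -8832/7 ≈ -1261.7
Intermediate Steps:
K = 32 (K = -4*(-8) = 32)
T(d) = -45/7 + 2*d (T(d) = -3/7 + (d - 3)*(-2 + (3 - 1*(-1))) = -3/7 + (-3 + d)*(-2 + (3 + 1)) = -3/7 + (-3 + d)*(-2 + 4) = -3/7 + (-3 + d)*2 = -3/7 + (-6 + 2*d) = -45/7 + 2*d)
(-49 + T(8))*K = (-49 + (-45/7 + 2*8))*32 = (-49 + (-45/7 + 16))*32 = (-49 + 67/7)*32 = -276/7*32 = -8832/7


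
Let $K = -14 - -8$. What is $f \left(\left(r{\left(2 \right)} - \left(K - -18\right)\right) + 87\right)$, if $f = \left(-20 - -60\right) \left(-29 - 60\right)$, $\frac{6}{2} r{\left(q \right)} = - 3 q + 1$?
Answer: $- \frac{783200}{3} \approx -2.6107 \cdot 10^{5}$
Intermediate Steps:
$K = -6$ ($K = -14 + 8 = -6$)
$r{\left(q \right)} = \frac{1}{3} - q$ ($r{\left(q \right)} = \frac{- 3 q + 1}{3} = \frac{1 - 3 q}{3} = \frac{1}{3} - q$)
$f = -3560$ ($f = \left(-20 + 60\right) \left(-89\right) = 40 \left(-89\right) = -3560$)
$f \left(\left(r{\left(2 \right)} - \left(K - -18\right)\right) + 87\right) = - 3560 \left(\left(\left(\frac{1}{3} - 2\right) - \left(-6 - -18\right)\right) + 87\right) = - 3560 \left(\left(\left(\frac{1}{3} - 2\right) - \left(-6 + 18\right)\right) + 87\right) = - 3560 \left(\left(- \frac{5}{3} - 12\right) + 87\right) = - 3560 \left(- \frac{41}{3} + 87\right) = \left(-3560\right) \frac{220}{3} = - \frac{783200}{3}$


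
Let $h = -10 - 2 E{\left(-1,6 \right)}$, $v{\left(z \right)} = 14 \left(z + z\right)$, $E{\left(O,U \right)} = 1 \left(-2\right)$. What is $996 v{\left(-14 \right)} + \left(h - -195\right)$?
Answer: $-390243$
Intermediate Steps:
$E{\left(O,U \right)} = -2$
$v{\left(z \right)} = 28 z$ ($v{\left(z \right)} = 14 \cdot 2 z = 28 z$)
$h = -6$ ($h = -10 - -4 = -10 + 4 = -6$)
$996 v{\left(-14 \right)} + \left(h - -195\right) = 996 \cdot 28 \left(-14\right) - -189 = 996 \left(-392\right) + \left(-6 + 195\right) = -390432 + 189 = -390243$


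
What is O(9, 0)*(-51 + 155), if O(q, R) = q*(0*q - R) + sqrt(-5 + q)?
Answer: 208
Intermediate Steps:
O(q, R) = sqrt(-5 + q) - R*q (O(q, R) = q*(0 - R) + sqrt(-5 + q) = q*(-R) + sqrt(-5 + q) = -R*q + sqrt(-5 + q) = sqrt(-5 + q) - R*q)
O(9, 0)*(-51 + 155) = (sqrt(-5 + 9) - 1*0*9)*(-51 + 155) = (sqrt(4) + 0)*104 = (2 + 0)*104 = 2*104 = 208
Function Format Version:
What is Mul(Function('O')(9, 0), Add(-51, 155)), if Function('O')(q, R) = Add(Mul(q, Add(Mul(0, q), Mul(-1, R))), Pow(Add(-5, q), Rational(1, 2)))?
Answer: 208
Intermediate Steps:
Function('O')(q, R) = Add(Pow(Add(-5, q), Rational(1, 2)), Mul(-1, R, q)) (Function('O')(q, R) = Add(Mul(q, Add(0, Mul(-1, R))), Pow(Add(-5, q), Rational(1, 2))) = Add(Mul(q, Mul(-1, R)), Pow(Add(-5, q), Rational(1, 2))) = Add(Mul(-1, R, q), Pow(Add(-5, q), Rational(1, 2))) = Add(Pow(Add(-5, q), Rational(1, 2)), Mul(-1, R, q)))
Mul(Function('O')(9, 0), Add(-51, 155)) = Mul(Add(Pow(Add(-5, 9), Rational(1, 2)), Mul(-1, 0, 9)), Add(-51, 155)) = Mul(Add(Pow(4, Rational(1, 2)), 0), 104) = Mul(Add(2, 0), 104) = Mul(2, 104) = 208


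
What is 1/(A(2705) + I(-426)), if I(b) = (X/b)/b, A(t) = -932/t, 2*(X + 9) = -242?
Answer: -245446290/84743641 ≈ -2.8963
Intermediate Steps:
X = -130 (X = -9 + (½)*(-242) = -9 - 121 = -130)
I(b) = -130/b² (I(b) = (-130/b)/b = -130/b²)
1/(A(2705) + I(-426)) = 1/(-932/2705 - 130/(-426)²) = 1/(-932*1/2705 - 130*1/181476) = 1/(-932/2705 - 65/90738) = 1/(-84743641/245446290) = -245446290/84743641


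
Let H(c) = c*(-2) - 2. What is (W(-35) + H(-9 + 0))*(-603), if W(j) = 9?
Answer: -15075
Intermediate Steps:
H(c) = -2 - 2*c (H(c) = -2*c - 2 = -2 - 2*c)
(W(-35) + H(-9 + 0))*(-603) = (9 + (-2 - 2*(-9 + 0)))*(-603) = (9 + (-2 - 2*(-9)))*(-603) = (9 + (-2 + 18))*(-603) = (9 + 16)*(-603) = 25*(-603) = -15075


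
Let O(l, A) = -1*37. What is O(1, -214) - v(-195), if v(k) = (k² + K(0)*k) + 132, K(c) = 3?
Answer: -37609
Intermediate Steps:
O(l, A) = -37
v(k) = 132 + k² + 3*k (v(k) = (k² + 3*k) + 132 = 132 + k² + 3*k)
O(1, -214) - v(-195) = -37 - (132 + (-195)² + 3*(-195)) = -37 - (132 + 38025 - 585) = -37 - 1*37572 = -37 - 37572 = -37609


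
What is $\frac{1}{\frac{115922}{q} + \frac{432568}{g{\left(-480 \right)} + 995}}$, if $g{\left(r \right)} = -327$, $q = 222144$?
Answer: $\frac{18549024}{12021227711} \approx 0.001543$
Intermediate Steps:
$\frac{1}{\frac{115922}{q} + \frac{432568}{g{\left(-480 \right)} + 995}} = \frac{1}{\frac{115922}{222144} + \frac{432568}{-327 + 995}} = \frac{1}{115922 \cdot \frac{1}{222144} + \frac{432568}{668}} = \frac{1}{\frac{57961}{111072} + 432568 \cdot \frac{1}{668}} = \frac{1}{\frac{57961}{111072} + \frac{108142}{167}} = \frac{1}{\frac{12021227711}{18549024}} = \frac{18549024}{12021227711}$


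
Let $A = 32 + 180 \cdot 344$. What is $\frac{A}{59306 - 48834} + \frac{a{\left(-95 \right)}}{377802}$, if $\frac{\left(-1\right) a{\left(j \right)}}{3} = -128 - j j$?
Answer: $\frac{29915581}{4995382} \approx 5.9886$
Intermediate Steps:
$A = 61952$ ($A = 32 + 61920 = 61952$)
$a{\left(j \right)} = 384 + 3 j^{2}$ ($a{\left(j \right)} = - 3 \left(-128 - j j\right) = - 3 \left(-128 - j^{2}\right) = 384 + 3 j^{2}$)
$\frac{A}{59306 - 48834} + \frac{a{\left(-95 \right)}}{377802} = \frac{61952}{59306 - 48834} + \frac{384 + 3 \left(-95\right)^{2}}{377802} = \frac{61952}{10472} + \left(384 + 3 \cdot 9025\right) \frac{1}{377802} = 61952 \cdot \frac{1}{10472} + \left(384 + 27075\right) \frac{1}{377802} = \frac{704}{119} + 27459 \cdot \frac{1}{377802} = \frac{704}{119} + \frac{3051}{41978} = \frac{29915581}{4995382}$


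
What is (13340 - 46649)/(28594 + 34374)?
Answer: -33309/62968 ≈ -0.52898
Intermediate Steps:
(13340 - 46649)/(28594 + 34374) = -33309/62968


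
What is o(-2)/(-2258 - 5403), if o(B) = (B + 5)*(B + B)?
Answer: 12/7661 ≈ 0.0015664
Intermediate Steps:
o(B) = 2*B*(5 + B) (o(B) = (5 + B)*(2*B) = 2*B*(5 + B))
o(-2)/(-2258 - 5403) = (2*(-2)*(5 - 2))/(-2258 - 5403) = (2*(-2)*3)/(-7661) = -1/7661*(-12) = 12/7661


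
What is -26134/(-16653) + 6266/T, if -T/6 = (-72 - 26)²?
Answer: 11123793/7615972 ≈ 1.4606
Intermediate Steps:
T = -57624 (T = -6*(-72 - 26)² = -6*(-98)² = -6*9604 = -57624)
-26134/(-16653) + 6266/T = -26134/(-16653) + 6266/(-57624) = -26134*(-1/16653) + 6266*(-1/57624) = 26134/16653 - 3133/28812 = 11123793/7615972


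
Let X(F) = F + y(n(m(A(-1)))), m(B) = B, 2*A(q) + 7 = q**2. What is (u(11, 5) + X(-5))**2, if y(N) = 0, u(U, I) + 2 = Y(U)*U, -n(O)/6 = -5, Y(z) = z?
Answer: 12996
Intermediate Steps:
A(q) = -7/2 + q**2/2
n(O) = 30 (n(O) = -6*(-5) = 30)
u(U, I) = -2 + U**2 (u(U, I) = -2 + U*U = -2 + U**2)
X(F) = F (X(F) = F + 0 = F)
(u(11, 5) + X(-5))**2 = ((-2 + 11**2) - 5)**2 = ((-2 + 121) - 5)**2 = (119 - 5)**2 = 114**2 = 12996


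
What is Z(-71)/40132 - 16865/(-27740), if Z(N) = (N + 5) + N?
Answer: 16825645/27831542 ≈ 0.60455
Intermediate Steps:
Z(N) = 5 + 2*N (Z(N) = (5 + N) + N = 5 + 2*N)
Z(-71)/40132 - 16865/(-27740) = (5 + 2*(-71))/40132 - 16865/(-27740) = (5 - 142)*(1/40132) - 16865*(-1/27740) = -137*1/40132 + 3373/5548 = -137/40132 + 3373/5548 = 16825645/27831542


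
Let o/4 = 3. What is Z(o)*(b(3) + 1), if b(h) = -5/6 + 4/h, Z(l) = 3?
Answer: 9/2 ≈ 4.5000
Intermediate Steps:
o = 12 (o = 4*3 = 12)
b(h) = -⅚ + 4/h (b(h) = -5*⅙ + 4/h = -⅚ + 4/h)
Z(o)*(b(3) + 1) = 3*((-⅚ + 4/3) + 1) = 3*(½ + 1) = 3*(3/2) = 9/2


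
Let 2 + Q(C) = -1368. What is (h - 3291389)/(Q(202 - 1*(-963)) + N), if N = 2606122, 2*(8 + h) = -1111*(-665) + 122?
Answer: -5843857/5209504 ≈ -1.1218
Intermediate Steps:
Q(C) = -1370 (Q(C) = -2 - 1368 = -1370)
h = 738921/2 (h = -8 + (-1111*(-665) + 122)/2 = -8 + (738815 + 122)/2 = -8 + (½)*738937 = -8 + 738937/2 = 738921/2 ≈ 3.6946e+5)
(h - 3291389)/(Q(202 - 1*(-963)) + N) = (738921/2 - 3291389)/(-1370 + 2606122) = -5843857/2/2604752 = -5843857/2*1/2604752 = -5843857/5209504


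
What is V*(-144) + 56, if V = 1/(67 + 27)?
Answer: 2560/47 ≈ 54.468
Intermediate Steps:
V = 1/94 ≈ 0.010638
V*(-144) + 56 = (1/94)*(-144) + 56 = -72/47 + 56 = 2560/47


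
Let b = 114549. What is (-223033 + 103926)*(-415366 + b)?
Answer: 35829410419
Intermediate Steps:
(-223033 + 103926)*(-415366 + b) = (-223033 + 103926)*(-415366 + 114549) = -119107*(-300817) = 35829410419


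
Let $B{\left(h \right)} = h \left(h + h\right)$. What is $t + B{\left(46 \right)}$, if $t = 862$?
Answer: $5094$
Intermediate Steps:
$B{\left(h \right)} = 2 h^{2}$ ($B{\left(h \right)} = h 2 h = 2 h^{2}$)
$t + B{\left(46 \right)} = 862 + 2 \cdot 46^{2} = 862 + 2 \cdot 2116 = 862 + 4232 = 5094$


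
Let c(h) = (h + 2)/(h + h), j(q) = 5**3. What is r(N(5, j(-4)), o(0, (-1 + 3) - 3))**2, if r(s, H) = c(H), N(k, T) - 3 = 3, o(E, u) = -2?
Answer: 0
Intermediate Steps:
j(q) = 125
N(k, T) = 6 (N(k, T) = 3 + 3 = 6)
c(h) = (2 + h)/(2*h) (c(h) = (2 + h)/((2*h)) = (2 + h)*(1/(2*h)) = (2 + h)/(2*h))
r(s, H) = (2 + H)/(2*H)
r(N(5, j(-4)), o(0, (-1 + 3) - 3))**2 = ((1/2)*(2 - 2)/(-2))**2 = ((1/2)*(-1/2)*0)**2 = 0**2 = 0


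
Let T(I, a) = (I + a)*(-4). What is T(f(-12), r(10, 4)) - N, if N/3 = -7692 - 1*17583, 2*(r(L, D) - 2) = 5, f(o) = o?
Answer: 75855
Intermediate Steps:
r(L, D) = 9/2 (r(L, D) = 2 + (½)*5 = 2 + 5/2 = 9/2)
T(I, a) = -4*I - 4*a
N = -75825 (N = 3*(-7692 - 1*17583) = 3*(-7692 - 17583) = 3*(-25275) = -75825)
T(f(-12), r(10, 4)) - N = (-4*(-12) - 4*9/2) - 1*(-75825) = (48 - 18) + 75825 = 30 + 75825 = 75855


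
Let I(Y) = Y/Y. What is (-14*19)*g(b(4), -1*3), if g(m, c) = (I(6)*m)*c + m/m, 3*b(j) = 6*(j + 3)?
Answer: 10906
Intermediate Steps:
I(Y) = 1
b(j) = 6 + 2*j (b(j) = (6*(j + 3))/3 = (6*(3 + j))/3 = (18 + 6*j)/3 = 6 + 2*j)
g(m, c) = 1 + c*m (g(m, c) = (1*m)*c + m/m = m*c + 1 = c*m + 1 = 1 + c*m)
(-14*19)*g(b(4), -1*3) = (-14*19)*(1 + (-1*3)*(6 + 2*4)) = -266*(1 - 3*(6 + 8)) = -266*(1 - 3*14) = -266*(1 - 42) = -266*(-41) = 10906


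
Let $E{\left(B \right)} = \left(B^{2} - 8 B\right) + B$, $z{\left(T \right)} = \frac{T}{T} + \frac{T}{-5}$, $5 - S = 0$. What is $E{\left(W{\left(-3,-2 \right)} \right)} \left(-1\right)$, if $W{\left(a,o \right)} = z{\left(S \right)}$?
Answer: $0$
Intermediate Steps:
$S = 5$ ($S = 5 - 0 = 5 + 0 = 5$)
$z{\left(T \right)} = 1 - \frac{T}{5}$ ($z{\left(T \right)} = 1 + T \left(- \frac{1}{5}\right) = 1 - \frac{T}{5}$)
$W{\left(a,o \right)} = 0$ ($W{\left(a,o \right)} = 1 - 1 = 0$)
$E{\left(B \right)} = B^{2} - 7 B$
$E{\left(W{\left(-3,-2 \right)} \right)} \left(-1\right) = 0 \left(-7 + 0\right) \left(-1\right) = 0 \left(-7\right) \left(-1\right) = 0 \left(-1\right) = 0$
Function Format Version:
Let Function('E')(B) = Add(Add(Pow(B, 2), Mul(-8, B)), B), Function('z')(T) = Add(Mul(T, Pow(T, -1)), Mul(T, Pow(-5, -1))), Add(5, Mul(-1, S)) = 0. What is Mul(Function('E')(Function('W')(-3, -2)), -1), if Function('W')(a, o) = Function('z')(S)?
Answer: 0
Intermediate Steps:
S = 5 (S = Add(5, Mul(-1, 0)) = Add(5, 0) = 5)
Function('z')(T) = Add(1, Mul(Rational(-1, 5), T)) (Function('z')(T) = Add(1, Mul(T, Rational(-1, 5))) = Add(1, Mul(Rational(-1, 5), T)))
Function('W')(a, o) = 0 (Function('W')(a, o) = Add(1, Mul(Rational(-1, 5), 5)) = Add(1, -1) = 0)
Function('E')(B) = Add(Pow(B, 2), Mul(-7, B))
Mul(Function('E')(Function('W')(-3, -2)), -1) = Mul(Mul(0, Add(-7, 0)), -1) = Mul(Mul(0, -7), -1) = Mul(0, -1) = 0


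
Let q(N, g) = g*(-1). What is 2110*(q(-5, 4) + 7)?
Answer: 6330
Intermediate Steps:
q(N, g) = -g
2110*(q(-5, 4) + 7) = 2110*(-1*4 + 7) = 2110*(-4 + 7) = 2110*3 = 6330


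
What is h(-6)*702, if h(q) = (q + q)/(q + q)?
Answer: 702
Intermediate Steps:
h(q) = 1 (h(q) = (2*q)/((2*q)) = (2*q)*(1/(2*q)) = 1)
h(-6)*702 = 1*702 = 702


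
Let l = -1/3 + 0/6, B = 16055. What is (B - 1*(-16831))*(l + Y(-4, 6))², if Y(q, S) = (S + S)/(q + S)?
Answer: 1056006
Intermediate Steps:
Y(q, S) = 2*S/(S + q) (Y(q, S) = (2*S)/(S + q) = 2*S/(S + q))
l = -⅓ (l = -1*⅓ + 0*(⅙) = -⅓ + 0 = -⅓ ≈ -0.33333)
(B - 1*(-16831))*(l + Y(-4, 6))² = (16055 - 1*(-16831))*(-⅓ + 2*6/(6 - 4))² = (16055 + 16831)*(-⅓ + 2*6/2)² = 32886*(-⅓ + 2*6*(½))² = 32886*(-⅓ + 6)² = 32886*(17/3)² = 32886*(289/9) = 1056006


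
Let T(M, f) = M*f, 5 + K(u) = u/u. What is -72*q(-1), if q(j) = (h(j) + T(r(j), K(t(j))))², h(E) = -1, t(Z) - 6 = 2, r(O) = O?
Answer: -648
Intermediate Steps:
t(Z) = 8 (t(Z) = 6 + 2 = 8)
K(u) = -4 (K(u) = -5 + u/u = -5 + 1 = -4)
q(j) = (-1 - 4*j)² (q(j) = (-1 + j*(-4))² = (-1 - 4*j)²)
-72*q(-1) = -72*(1 + 4*(-1))² = -72*(1 - 4)² = -72*(-3)² = -72*9 = -648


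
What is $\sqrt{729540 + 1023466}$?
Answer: $\sqrt{1753006} \approx 1324.0$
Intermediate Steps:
$\sqrt{729540 + 1023466} = \sqrt{1753006}$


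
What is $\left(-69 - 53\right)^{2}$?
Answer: $14884$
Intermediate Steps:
$\left(-69 - 53\right)^{2} = \left(-122\right)^{2} = 14884$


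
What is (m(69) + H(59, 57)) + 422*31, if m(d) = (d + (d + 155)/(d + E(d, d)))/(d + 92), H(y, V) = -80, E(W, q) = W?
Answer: 144444091/11109 ≈ 13002.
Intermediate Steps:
m(d) = (d + (155 + d)/(2*d))/(92 + d) (m(d) = (d + (d + 155)/(d + d))/(d + 92) = (d + (155 + d)/((2*d)))/(92 + d) = (d + (155 + d)*(1/(2*d)))/(92 + d) = (d + (155 + d)/(2*d))/(92 + d))
(m(69) + H(59, 57)) + 422*31 = ((½)*(155 + 69 + 2*69²)/(69*(92 + 69)) - 80) + 422*31 = ((½)*(1/69)*(155 + 69 + 2*4761)/161 - 80) + 13082 = ((½)*(1/69)*(1/161)*(155 + 69 + 9522) - 80) + 13082 = ((½)*(1/69)*(1/161)*9746 - 80) + 13082 = (4873/11109 - 80) + 13082 = -883847/11109 + 13082 = 144444091/11109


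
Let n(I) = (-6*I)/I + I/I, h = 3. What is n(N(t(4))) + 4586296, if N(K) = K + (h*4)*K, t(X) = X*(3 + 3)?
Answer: 4586291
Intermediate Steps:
t(X) = 6*X (t(X) = X*6 = 6*X)
N(K) = 13*K (N(K) = K + (3*4)*K = K + 12*K = 13*K)
n(I) = -5 (n(I) = -6 + 1 = -5)
n(N(t(4))) + 4586296 = -5 + 4586296 = 4586291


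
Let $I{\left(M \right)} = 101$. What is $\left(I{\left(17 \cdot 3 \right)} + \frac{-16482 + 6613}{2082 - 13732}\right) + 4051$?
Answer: $\frac{48380669}{11650} \approx 4152.8$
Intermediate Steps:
$\left(I{\left(17 \cdot 3 \right)} + \frac{-16482 + 6613}{2082 - 13732}\right) + 4051 = \left(101 + \frac{-16482 + 6613}{2082 - 13732}\right) + 4051 = \left(101 - \frac{9869}{-11650}\right) + 4051 = \left(101 - - \frac{9869}{11650}\right) + 4051 = \left(101 + \frac{9869}{11650}\right) + 4051 = \frac{1186519}{11650} + 4051 = \frac{48380669}{11650}$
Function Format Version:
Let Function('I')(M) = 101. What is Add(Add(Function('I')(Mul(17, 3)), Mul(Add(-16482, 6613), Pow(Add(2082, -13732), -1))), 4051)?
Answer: Rational(48380669, 11650) ≈ 4152.8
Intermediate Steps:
Add(Add(Function('I')(Mul(17, 3)), Mul(Add(-16482, 6613), Pow(Add(2082, -13732), -1))), 4051) = Add(Add(101, Mul(Add(-16482, 6613), Pow(Add(2082, -13732), -1))), 4051) = Add(Add(101, Mul(-9869, Pow(-11650, -1))), 4051) = Add(Add(101, Mul(-9869, Rational(-1, 11650))), 4051) = Add(Add(101, Rational(9869, 11650)), 4051) = Add(Rational(1186519, 11650), 4051) = Rational(48380669, 11650)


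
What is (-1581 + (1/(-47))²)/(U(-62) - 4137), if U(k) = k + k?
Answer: 3492428/9412549 ≈ 0.37104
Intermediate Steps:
U(k) = 2*k
(-1581 + (1/(-47))²)/(U(-62) - 4137) = (-1581 + (1/(-47))²)/(2*(-62) - 4137) = (-1581 + (-1/47)²)/(-124 - 4137) = (-1581 + 1/2209)/(-4261) = -3492428/2209*(-1/4261) = 3492428/9412549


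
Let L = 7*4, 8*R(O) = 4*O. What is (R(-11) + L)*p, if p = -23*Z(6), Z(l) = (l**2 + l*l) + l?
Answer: -40365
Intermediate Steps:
R(O) = O/2 (R(O) = (4*O)/8 = O/2)
Z(l) = l + 2*l**2 (Z(l) = (l**2 + l**2) + l = 2*l**2 + l = l + 2*l**2)
L = 28
p = -1794 (p = -138*(1 + 2*6) = -138*(1 + 12) = -138*13 = -23*78 = -1794)
(R(-11) + L)*p = ((1/2)*(-11) + 28)*(-1794) = (-11/2 + 28)*(-1794) = (45/2)*(-1794) = -40365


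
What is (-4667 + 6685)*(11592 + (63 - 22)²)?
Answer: 26784914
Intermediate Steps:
(-4667 + 6685)*(11592 + (63 - 22)²) = 2018*(11592 + 41²) = 2018*(11592 + 1681) = 2018*13273 = 26784914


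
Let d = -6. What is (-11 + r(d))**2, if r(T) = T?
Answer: 289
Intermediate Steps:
(-11 + r(d))**2 = (-11 - 6)**2 = (-17)**2 = 289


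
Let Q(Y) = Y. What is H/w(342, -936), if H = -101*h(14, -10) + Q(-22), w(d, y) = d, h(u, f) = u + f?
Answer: -71/57 ≈ -1.2456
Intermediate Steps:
h(u, f) = f + u
H = -426 (H = -101*(-10 + 14) - 22 = -101*4 - 22 = -404 - 22 = -426)
H/w(342, -936) = -426/342 = -426*1/342 = -71/57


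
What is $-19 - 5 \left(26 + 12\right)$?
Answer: $-209$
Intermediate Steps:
$-19 - 5 \left(26 + 12\right) = -19 - 190 = -209$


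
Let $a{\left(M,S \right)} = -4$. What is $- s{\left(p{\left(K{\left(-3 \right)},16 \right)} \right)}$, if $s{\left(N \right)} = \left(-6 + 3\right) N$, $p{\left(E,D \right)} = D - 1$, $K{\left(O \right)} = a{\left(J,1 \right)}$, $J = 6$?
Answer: $45$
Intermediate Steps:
$K{\left(O \right)} = -4$
$p{\left(E,D \right)} = -1 + D$ ($p{\left(E,D \right)} = D - 1 = -1 + D$)
$s{\left(N \right)} = - 3 N$
$- s{\left(p{\left(K{\left(-3 \right)},16 \right)} \right)} = - \left(-3\right) \left(-1 + 16\right) = - \left(-3\right) 15 = \left(-1\right) \left(-45\right) = 45$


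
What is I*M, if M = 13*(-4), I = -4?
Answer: 208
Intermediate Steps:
M = -52
I*M = -4*(-52) = 208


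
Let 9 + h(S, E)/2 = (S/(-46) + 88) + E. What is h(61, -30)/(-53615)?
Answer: -2193/1233145 ≈ -0.0017784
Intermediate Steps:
h(S, E) = 158 + 2*E - S/23 (h(S, E) = -18 + 2*((S/(-46) + 88) + E) = -18 + 2*((S*(-1/46) + 88) + E) = -18 + 2*((-S/46 + 88) + E) = -18 + 2*((88 - S/46) + E) = -18 + 2*(88 + E - S/46) = -18 + (176 + 2*E - S/23) = 158 + 2*E - S/23)
h(61, -30)/(-53615) = (158 + 2*(-30) - 1/23*61)/(-53615) = (158 - 60 - 61/23)*(-1/53615) = (2193/23)*(-1/53615) = -2193/1233145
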